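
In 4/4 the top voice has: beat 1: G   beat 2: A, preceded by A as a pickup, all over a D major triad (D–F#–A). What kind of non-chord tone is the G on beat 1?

The harmony at that moment is D major triad (D, F#, A); G is not a chord tone.
It is approached by step down from A and left by step up to A.
Step away and step back to the same note — a neighbor tone (lower neighbor).

Lower neighbor tone.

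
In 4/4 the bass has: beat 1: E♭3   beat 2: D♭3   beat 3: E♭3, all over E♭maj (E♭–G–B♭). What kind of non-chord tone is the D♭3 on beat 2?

The harmony at that moment is E♭ major triad (E♭, G, B♭); D♭3 is not a chord tone.
It is approached by step down from E♭3 and left by step up to E♭3.
Step away and step back to the same note — a neighbor tone (lower neighbor).

Lower neighbor tone.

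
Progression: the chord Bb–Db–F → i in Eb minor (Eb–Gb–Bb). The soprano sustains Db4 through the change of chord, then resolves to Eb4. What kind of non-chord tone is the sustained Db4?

Db4 is a retardation.

The harmony at that moment is Eb minor triad (Eb, Gb, Bb); Db4 is not a chord tone.
It is held over (the same pitch as the preceding Db4) and left by step up to Eb4.
Held over from the previous chord and resolving up by step — a retardation.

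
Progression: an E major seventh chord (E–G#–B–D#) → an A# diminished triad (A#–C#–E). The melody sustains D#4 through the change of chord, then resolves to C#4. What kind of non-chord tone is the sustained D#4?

The harmony at that moment is A# diminished triad (A#, C#, E); D#4 is not a chord tone.
It is held over (the same pitch as the preceding D#4) and left by step down to C#4.
Held over from the previous chord and resolving down by step — a suspension.

D#4 is a suspension.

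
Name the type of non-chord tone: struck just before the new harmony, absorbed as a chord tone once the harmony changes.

Anticipation.

Approach: ahead of the chord change (typically by step), so it is dissonant against the current harmony. Departure: none — the same pitch is restated or held and is a chord tone of the new harmony.
Dissonant first, consonant once the harmony catches up: the note simply arrives early — an anticipation. (The reverse timing, consonant first and dissonant after the change, would be a suspension or retardation.)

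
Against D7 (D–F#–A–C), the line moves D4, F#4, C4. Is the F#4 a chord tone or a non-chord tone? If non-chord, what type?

Chord tone (the third of D dominant seventh chord).

D dominant seventh chord contains D, F#, A, C; F# is the third, so it is a chord tone.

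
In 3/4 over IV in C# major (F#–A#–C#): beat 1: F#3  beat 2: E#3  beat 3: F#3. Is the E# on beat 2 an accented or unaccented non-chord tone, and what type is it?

Unaccented neighbor tone.

The harmony at that moment is F# major triad (F#, A#, C#); E#3 is not a chord tone.
It is approached by step down from F#3 and left by step up to F#3.
Step away and step back to the same note — a neighbor tone (lower neighbor).
It falls on a weak beat, so it is unaccented.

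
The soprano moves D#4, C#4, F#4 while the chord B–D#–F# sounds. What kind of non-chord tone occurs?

The harmony at that moment is B major triad (B, D#, F#); C#4 is not a chord tone.
It is approached by step down from D#4 and left by leap up to F#4.
Step in, leap out — an escape tone.

C#4 is an escape tone.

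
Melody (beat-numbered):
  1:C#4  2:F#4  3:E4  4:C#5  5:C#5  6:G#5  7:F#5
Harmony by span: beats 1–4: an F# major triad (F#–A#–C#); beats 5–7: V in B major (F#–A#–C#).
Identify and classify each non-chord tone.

The harmony at that moment is F# major triad (F#, A#, C#); E4 is not a chord tone.
It is approached by step down from F#4 and left by leap up to C#5.
Step in, leap out — an escape tone.
The harmony at that moment is F# major triad (F#, A#, C#); G#5 is not a chord tone.
It is approached by leap up from C#5 and left by step down to F#5.
Leap in, step out — an appoggiatura.

E4 (beat 3) — escape tone; G#5 (beat 6) — appoggiatura.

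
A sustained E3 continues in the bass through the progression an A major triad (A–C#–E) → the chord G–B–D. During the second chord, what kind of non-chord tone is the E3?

Pedal tone (pedal point).

The harmony at that moment is G major triad (G, B, D); E3 is not a chord tone.
It is held over (the same pitch as the preceding E3) and then sustained as the same pitch into the next harmony.
Sustained through a change of harmony — a pedal tone.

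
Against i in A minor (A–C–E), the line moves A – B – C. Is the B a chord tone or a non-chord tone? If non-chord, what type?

The harmony at that moment is A minor triad (A, C, E); B is not a chord tone.
It is approached by step up from A and left by step up to C.
Step in, step out in the same direction — a passing tone.

Non-chord tone — a passing tone.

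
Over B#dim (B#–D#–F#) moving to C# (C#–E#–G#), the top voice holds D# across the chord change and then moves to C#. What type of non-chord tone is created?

D# is a suspension.

The harmony at that moment is C# major triad (C#, E#, G#); D# is not a chord tone.
It is held over (the same pitch as the preceding D#) and left by step down to C#.
Held over from the previous chord and resolving down by step — a suspension.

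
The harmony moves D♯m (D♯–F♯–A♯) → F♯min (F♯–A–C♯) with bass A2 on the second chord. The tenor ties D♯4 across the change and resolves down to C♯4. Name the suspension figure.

At the second chord the bass is A2. The suspended D♯4 lies a fourth above the bass; after resolving down by step to C♯4, the interval above the bass becomes a third.
Suspension figures are named by those two intervals: 4–3.

4–3 suspension.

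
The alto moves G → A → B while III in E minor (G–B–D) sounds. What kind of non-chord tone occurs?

The harmony at that moment is G major triad (G, B, D); A is not a chord tone.
It is approached by step up from G and left by step up to B.
Step in, step out in the same direction — a passing tone.

A is a passing tone.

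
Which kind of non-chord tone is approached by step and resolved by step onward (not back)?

Passing tone.

Approach: by step. Departure: by step, continuing in the same direction.
Stepwise on both sides with no change of direction means the note fills in the space between two different chord tones — a passing tone. (Had it turned back to its starting note it would be a neighbor tone instead.)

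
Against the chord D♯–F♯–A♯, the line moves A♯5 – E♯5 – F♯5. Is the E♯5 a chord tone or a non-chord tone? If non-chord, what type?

The harmony at that moment is D♯ minor triad (D♯, F♯, A♯); E♯5 is not a chord tone.
It is approached by leap down from A♯5 and left by step up to F♯5.
Leap in, step out — an appoggiatura.

Non-chord tone — an appoggiatura.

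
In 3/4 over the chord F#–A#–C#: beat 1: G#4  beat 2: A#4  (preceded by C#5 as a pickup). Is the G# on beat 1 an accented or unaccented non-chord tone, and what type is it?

Accented appoggiatura.

The harmony at that moment is F# major triad (F#, A#, C#); G#4 is not a chord tone.
It is approached by leap down from C#5 and left by step up to A#4.
Leap in, step out — an appoggiatura.
It falls on the downbeat, so it is accented.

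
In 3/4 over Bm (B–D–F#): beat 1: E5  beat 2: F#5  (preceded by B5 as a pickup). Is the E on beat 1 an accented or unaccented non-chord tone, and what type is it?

The harmony at that moment is B minor triad (B, D, F#); E5 is not a chord tone.
It is approached by leap down from B5 and left by step up to F#5.
Leap in, step out — an appoggiatura.
It falls on the downbeat, so it is accented.

Accented appoggiatura.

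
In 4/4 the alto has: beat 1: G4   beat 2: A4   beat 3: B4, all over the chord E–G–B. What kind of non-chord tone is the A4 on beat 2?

The harmony at that moment is E minor triad (E, G, B); A4 is not a chord tone.
It is approached by step up from G4 and left by step up to B4.
Step in, step out in the same direction — a passing tone.

Passing tone.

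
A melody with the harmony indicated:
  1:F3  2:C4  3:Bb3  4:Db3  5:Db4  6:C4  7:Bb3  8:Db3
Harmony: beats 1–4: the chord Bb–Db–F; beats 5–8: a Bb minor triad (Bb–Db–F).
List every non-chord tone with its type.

C4 (beat 2) — appoggiatura; C4 (beat 6) — passing tone.

The harmony at that moment is Bb minor triad (Bb, Db, F); C4 is not a chord tone.
It is approached by leap up from F3 and left by step down to Bb3.
Leap in, step out — an appoggiatura.
The harmony at that moment is Bb minor triad (Bb, Db, F); C4 is not a chord tone.
It is approached by step down from Db4 and left by step down to Bb3.
Step in, step out in the same direction — a passing tone.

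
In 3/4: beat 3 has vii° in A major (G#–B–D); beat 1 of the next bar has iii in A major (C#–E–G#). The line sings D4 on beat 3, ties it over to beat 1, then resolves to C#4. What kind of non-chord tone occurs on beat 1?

Suspension.

The harmony at that moment is C# minor triad (C#, E, G#); D4 is not a chord tone.
It is held over (the same pitch as the preceding D4) and left by step down to C#4.
Held over from the previous chord and resolving down by step — a suspension.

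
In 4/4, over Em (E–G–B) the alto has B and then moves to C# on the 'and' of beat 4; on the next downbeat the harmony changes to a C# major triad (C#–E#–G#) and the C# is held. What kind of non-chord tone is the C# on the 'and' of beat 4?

Anticipation.

The harmony at that moment is E minor triad (E, G, B); C# is not a chord tone.
It is approached by step up from B and then sustained as the same pitch into the next harmony.
Arriving early and becoming a chord tone when the harmony changes — an anticipation.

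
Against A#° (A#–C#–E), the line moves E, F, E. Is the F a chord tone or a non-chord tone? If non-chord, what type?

The harmony at that moment is A# diminished triad (A#, C#, E); F is not a chord tone.
It is approached by step up from E and left by step down to E.
Step away and step back to the same note — a neighbor tone (upper neighbor).

Non-chord tone — a neighbor tone.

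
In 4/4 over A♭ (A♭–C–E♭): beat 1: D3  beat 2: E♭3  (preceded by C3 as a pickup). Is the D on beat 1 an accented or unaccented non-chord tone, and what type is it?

The harmony at that moment is A♭ major triad (A♭, C, E♭); D3 is not a chord tone.
It is approached by step up from C3 and left by step up to E♭3.
Step in, step out in the same direction — a passing tone.
It falls on the downbeat, so it is accented.

Accented passing tone.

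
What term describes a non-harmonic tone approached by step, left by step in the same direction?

Passing tone.

Approach: by step. Departure: by step, continuing in the same direction.
Stepwise on both sides with no change of direction means the note fills in the space between two different chord tones — a passing tone. (Had it turned back to its starting note it would be a neighbor tone instead.)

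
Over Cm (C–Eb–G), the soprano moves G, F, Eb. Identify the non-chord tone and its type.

The harmony at that moment is C minor triad (C, Eb, G); F is not a chord tone.
It is approached by step down from G and left by step down to Eb.
Step in, step out in the same direction — a passing tone.

F is a passing tone.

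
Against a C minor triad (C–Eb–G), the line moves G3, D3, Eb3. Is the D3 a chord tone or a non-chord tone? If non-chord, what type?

The harmony at that moment is C minor triad (C, Eb, G); D3 is not a chord tone.
It is approached by leap down from G3 and left by step up to Eb3.
Leap in, step out — an appoggiatura.

Non-chord tone — an appoggiatura.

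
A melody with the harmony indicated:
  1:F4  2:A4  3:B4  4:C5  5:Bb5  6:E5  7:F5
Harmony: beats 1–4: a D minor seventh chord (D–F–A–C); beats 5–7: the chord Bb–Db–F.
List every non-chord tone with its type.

The harmony at that moment is D minor seventh chord (D, F, A, C); B4 is not a chord tone.
It is approached by step up from A4 and left by step up to C5.
Step in, step out in the same direction — a passing tone.
The harmony at that moment is Bb minor triad (Bb, Db, F); E5 is not a chord tone.
It is approached by leap down from Bb5 and left by step up to F5.
Leap in, step out — an appoggiatura.

B4 (beat 3) — passing tone; E5 (beat 6) — appoggiatura.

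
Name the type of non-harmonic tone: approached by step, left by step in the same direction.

Approach: by step. Departure: by step, continuing in the same direction.
Stepwise on both sides with no change of direction means the note fills in the space between two different chord tones — a passing tone. (Had it turned back to its starting note it would be a neighbor tone instead.)

Passing tone.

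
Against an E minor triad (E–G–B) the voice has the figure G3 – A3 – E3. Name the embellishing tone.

The harmony at that moment is E minor triad (E, G, B); A3 is not a chord tone.
It is approached by step up from G3 and left by leap down to E3.
Step in, leap out — an escape tone.

A3 is an escape tone.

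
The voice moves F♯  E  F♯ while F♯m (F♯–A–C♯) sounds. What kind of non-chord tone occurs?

E is a neighbor tone.

The harmony at that moment is F♯ minor triad (F♯, A, C♯); E is not a chord tone.
It is approached by step down from F♯ and left by step up to F♯.
Step away and step back to the same note — a neighbor tone (lower neighbor).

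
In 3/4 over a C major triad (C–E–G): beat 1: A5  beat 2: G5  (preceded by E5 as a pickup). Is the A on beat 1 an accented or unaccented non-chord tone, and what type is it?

The harmony at that moment is C major triad (C, E, G); A5 is not a chord tone.
It is approached by leap up from E5 and left by step down to G5.
Leap in, step out — an appoggiatura.
It falls on the downbeat, so it is accented.

Accented appoggiatura.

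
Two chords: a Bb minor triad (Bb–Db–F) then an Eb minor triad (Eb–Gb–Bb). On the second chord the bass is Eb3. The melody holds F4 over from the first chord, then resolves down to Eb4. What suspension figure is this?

At the second chord the bass is Eb3. The suspended F4 lies a ninth above the bass; after resolving down by step to Eb4, the interval above the bass becomes an octave.
Suspension figures are named by those two intervals: 9–8.

9–8 suspension.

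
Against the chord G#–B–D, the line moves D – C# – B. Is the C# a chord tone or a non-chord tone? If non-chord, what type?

The harmony at that moment is G# diminished triad (G#, B, D); C# is not a chord tone.
It is approached by step down from D and left by step down to B.
Step in, step out in the same direction — a passing tone.

Non-chord tone — a passing tone.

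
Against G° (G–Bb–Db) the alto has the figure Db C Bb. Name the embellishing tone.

The harmony at that moment is G diminished triad (G, Bb, Db); C is not a chord tone.
It is approached by step down from Db and left by step down to Bb.
Step in, step out in the same direction — a passing tone.

C is a passing tone.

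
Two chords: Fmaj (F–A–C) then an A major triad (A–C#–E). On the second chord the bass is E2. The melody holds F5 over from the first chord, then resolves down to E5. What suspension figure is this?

9–8 suspension.

At the second chord the bass is E2. The suspended F5 lies a ninth above the bass; after resolving down by step to E5, the interval above the bass becomes an octave.
Suspension figures are named by those two intervals: 9–8.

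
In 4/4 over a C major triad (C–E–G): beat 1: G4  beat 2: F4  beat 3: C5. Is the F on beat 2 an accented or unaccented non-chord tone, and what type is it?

Unaccented escape tone.

The harmony at that moment is C major triad (C, E, G); F4 is not a chord tone.
It is approached by step down from G4 and left by leap up to C5.
Step in, leap out — an escape tone.
It falls on a weak beat, so it is unaccented.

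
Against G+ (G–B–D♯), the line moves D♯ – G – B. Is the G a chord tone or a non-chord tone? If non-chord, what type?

Chord tone (the root of G augmented triad).

G augmented triad contains G, B, D♯; G is the root, so it is a chord tone.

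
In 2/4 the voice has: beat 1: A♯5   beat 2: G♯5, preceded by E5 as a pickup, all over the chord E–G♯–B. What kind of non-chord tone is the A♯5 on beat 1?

Appoggiatura.

The harmony at that moment is E major triad (E, G♯, B); A♯5 is not a chord tone.
It is approached by leap up from E5 and left by step down to G♯5.
Leap in, step out, metrically accented — an appoggiatura.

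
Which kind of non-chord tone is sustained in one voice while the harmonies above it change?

Pedal tone.

Approach: none. Departure: none — a single pitch is sustained while the chords change around it, passing through harmonies that do not contain it.
No melodic motion at all; the dissonance is created entirely by the moving harmonies against the stationary note — a pedal tone (pedal point).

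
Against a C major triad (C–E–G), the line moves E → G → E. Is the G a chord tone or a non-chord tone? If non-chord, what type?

Chord tone (the fifth of C major triad).

C major triad contains C, E, G; G is the fifth, so it is a chord tone.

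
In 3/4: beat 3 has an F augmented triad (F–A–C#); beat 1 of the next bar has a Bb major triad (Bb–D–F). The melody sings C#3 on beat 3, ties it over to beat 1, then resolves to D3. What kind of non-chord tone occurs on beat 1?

The harmony at that moment is Bb major triad (Bb, D, F); C#3 is not a chord tone.
It is held over (the same pitch as the preceding C#3) and left by step up to D3.
Held over from the previous chord and resolving up by step — a retardation.

Retardation.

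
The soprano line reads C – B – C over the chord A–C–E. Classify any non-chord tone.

The harmony at that moment is A minor triad (A, C, E); B is not a chord tone.
It is approached by step down from C and left by step up to C.
Step away and step back to the same note — a neighbor tone (lower neighbor).

B is a neighbor tone.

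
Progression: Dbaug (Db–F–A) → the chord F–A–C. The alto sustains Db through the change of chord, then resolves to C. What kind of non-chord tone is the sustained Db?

The harmony at that moment is F major triad (F, A, C); Db is not a chord tone.
It is held over (the same pitch as the preceding Db) and left by step down to C.
Held over from the previous chord and resolving down by step — a suspension.

Db is a suspension.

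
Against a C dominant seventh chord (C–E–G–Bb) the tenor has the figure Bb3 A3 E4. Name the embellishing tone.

A3 is an escape tone.

The harmony at that moment is C dominant seventh chord (C, E, G, Bb); A3 is not a chord tone.
It is approached by step down from Bb3 and left by leap up to E4.
Step in, leap out — an escape tone.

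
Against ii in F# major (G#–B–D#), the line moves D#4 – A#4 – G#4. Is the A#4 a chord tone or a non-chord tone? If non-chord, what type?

Non-chord tone — an appoggiatura.

The harmony at that moment is G# minor triad (G#, B, D#); A#4 is not a chord tone.
It is approached by leap up from D#4 and left by step down to G#4.
Leap in, step out — an appoggiatura.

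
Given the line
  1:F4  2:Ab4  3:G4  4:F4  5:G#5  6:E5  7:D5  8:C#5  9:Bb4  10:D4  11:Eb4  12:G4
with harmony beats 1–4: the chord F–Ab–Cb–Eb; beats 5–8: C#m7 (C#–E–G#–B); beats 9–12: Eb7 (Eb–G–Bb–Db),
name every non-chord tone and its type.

G4 (beat 3) — passing tone; D5 (beat 7) — passing tone; D4 (beat 10) — appoggiatura.

The harmony at that moment is F half-diminished seventh chord (F, Ab, Cb, Eb); G4 is not a chord tone.
It is approached by step down from Ab4 and left by step down to F4.
Step in, step out in the same direction — a passing tone.
The harmony at that moment is C# minor seventh chord (C#, E, G#, B); D5 is not a chord tone.
It is approached by step down from E5 and left by step down to C#5.
Step in, step out in the same direction — a passing tone.
The harmony at that moment is Eb dominant seventh chord (Eb, G, Bb, Db); D4 is not a chord tone.
It is approached by leap down from Bb4 and left by step up to Eb4.
Leap in, step out — an appoggiatura.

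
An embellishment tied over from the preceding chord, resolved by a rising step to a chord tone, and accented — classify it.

Retardation.

Approach: by preparation — the pitch is first a chord tone, then held (tied or repeated) while the harmony changes under it. Departure: up by step. Metric position: strong.
A prepared dissonance that resolves upward by step — a retardation. (The same figure resolving downward would be a suspension.)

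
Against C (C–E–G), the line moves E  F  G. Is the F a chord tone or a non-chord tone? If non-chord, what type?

Non-chord tone — a passing tone.

The harmony at that moment is C major triad (C, E, G); F is not a chord tone.
It is approached by step up from E and left by step up to G.
Step in, step out in the same direction — a passing tone.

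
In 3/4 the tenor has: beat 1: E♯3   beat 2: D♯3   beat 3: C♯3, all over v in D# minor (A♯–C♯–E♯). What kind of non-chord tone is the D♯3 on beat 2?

The harmony at that moment is A♯ minor triad (A♯, C♯, E♯); D♯3 is not a chord tone.
It is approached by step down from E♯3 and left by step down to C♯3.
Step in, step out in the same direction — a passing tone.

Passing tone.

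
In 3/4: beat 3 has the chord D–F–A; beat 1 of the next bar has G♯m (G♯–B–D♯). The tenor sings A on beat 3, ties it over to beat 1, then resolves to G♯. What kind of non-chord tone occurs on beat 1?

The harmony at that moment is G♯ minor triad (G♯, B, D♯); A is not a chord tone.
It is held over (the same pitch as the preceding A) and left by step down to G♯.
Held over from the previous chord and resolving down by step — a suspension.

Suspension.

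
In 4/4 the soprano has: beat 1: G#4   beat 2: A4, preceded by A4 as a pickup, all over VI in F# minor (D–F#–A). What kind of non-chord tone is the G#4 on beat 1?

Lower neighbor tone.

The harmony at that moment is D major triad (D, F#, A); G#4 is not a chord tone.
It is approached by step down from A4 and left by step up to A4.
Step away and step back to the same note — a neighbor tone (lower neighbor).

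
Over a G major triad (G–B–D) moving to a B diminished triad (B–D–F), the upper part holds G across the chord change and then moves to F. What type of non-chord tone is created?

The harmony at that moment is B diminished triad (B, D, F); G is not a chord tone.
It is held over (the same pitch as the preceding G) and left by step down to F.
Held over from the previous chord and resolving down by step — a suspension.

G is a suspension.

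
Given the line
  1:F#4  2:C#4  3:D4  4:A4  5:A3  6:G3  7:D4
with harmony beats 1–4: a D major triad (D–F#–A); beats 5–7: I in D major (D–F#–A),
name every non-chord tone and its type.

The harmony at that moment is D major triad (D, F#, A); C#4 is not a chord tone.
It is approached by leap down from F#4 and left by step up to D4.
Leap in, step out — an appoggiatura.
The harmony at that moment is D major triad (D, F#, A); G3 is not a chord tone.
It is approached by step down from A3 and left by leap up to D4.
Step in, leap out — an escape tone.

C#4 (beat 2) — appoggiatura; G3 (beat 6) — escape tone.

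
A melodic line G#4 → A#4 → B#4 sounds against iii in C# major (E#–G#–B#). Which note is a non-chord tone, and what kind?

The harmony at that moment is E# minor triad (E#, G#, B#); A#4 is not a chord tone.
It is approached by step up from G#4 and left by step up to B#4.
Step in, step out in the same direction — a passing tone.

A#4 is a passing tone.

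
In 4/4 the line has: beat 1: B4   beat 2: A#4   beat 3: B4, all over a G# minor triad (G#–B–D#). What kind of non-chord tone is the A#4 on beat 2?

Lower neighbor tone.

The harmony at that moment is G# minor triad (G#, B, D#); A#4 is not a chord tone.
It is approached by step down from B4 and left by step up to B4.
Step away and step back to the same note — a neighbor tone (lower neighbor).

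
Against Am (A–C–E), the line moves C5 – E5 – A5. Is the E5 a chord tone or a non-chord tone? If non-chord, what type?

A minor triad contains A, C, E; E is the fifth, so it is a chord tone.

Chord tone (the fifth of A minor triad).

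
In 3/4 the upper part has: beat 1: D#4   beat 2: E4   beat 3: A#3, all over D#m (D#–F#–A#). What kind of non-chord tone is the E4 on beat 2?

The harmony at that moment is D# minor triad (D#, F#, A#); E4 is not a chord tone.
It is approached by step up from D#4 and left by leap down to A#3.
Step in, leap out, on a weak beat — an escape tone.

Escape tone.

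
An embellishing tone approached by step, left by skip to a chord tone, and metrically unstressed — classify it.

Approach: by step. Departure: by leap. Metric position: weak.
Step in, leap out, from a weak position — an escape tone (échappée). (It is the mirror image of the appoggiatura, which leaps in and steps out on a strong beat.)

Escape tone.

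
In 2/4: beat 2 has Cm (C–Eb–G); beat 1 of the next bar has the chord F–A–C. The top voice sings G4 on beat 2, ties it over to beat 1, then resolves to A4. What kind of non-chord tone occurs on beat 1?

The harmony at that moment is F major triad (F, A, C); G4 is not a chord tone.
It is held over (the same pitch as the preceding G4) and left by step up to A4.
Held over from the previous chord and resolving up by step — a retardation.

Retardation.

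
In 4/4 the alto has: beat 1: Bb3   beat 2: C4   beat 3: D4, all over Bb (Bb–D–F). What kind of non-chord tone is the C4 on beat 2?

The harmony at that moment is Bb major triad (Bb, D, F); C4 is not a chord tone.
It is approached by step up from Bb3 and left by step up to D4.
Step in, step out in the same direction — a passing tone.

Passing tone.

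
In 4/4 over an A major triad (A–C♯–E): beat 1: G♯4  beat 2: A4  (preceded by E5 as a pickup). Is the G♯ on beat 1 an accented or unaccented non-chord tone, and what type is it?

The harmony at that moment is A major triad (A, C♯, E); G♯4 is not a chord tone.
It is approached by leap down from E5 and left by step up to A4.
Leap in, step out — an appoggiatura.
It falls on the downbeat, so it is accented.

Accented appoggiatura.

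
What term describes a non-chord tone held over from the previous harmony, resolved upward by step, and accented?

Retardation.

Approach: by preparation — the pitch is first a chord tone, then held (tied or repeated) while the harmony changes under it. Departure: up by step. Metric position: strong.
A prepared dissonance that resolves upward by step — a retardation. (The same figure resolving downward would be a suspension.)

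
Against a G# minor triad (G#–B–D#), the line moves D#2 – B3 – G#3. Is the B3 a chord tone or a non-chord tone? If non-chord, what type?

G# minor triad contains G#, B, D#; B is the third, so it is a chord tone.

Chord tone (the third of G# minor triad).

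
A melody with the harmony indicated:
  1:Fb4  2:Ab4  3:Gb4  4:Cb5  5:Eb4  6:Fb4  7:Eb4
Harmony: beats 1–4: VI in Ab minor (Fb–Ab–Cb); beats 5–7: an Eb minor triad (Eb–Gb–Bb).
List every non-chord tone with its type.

Gb4 (beat 3) — escape tone; Fb4 (beat 6) — neighbor tone.

The harmony at that moment is Fb major triad (Fb, Ab, Cb); Gb4 is not a chord tone.
It is approached by step down from Ab4 and left by leap up to Cb5.
Step in, leap out — an escape tone.
The harmony at that moment is Eb minor triad (Eb, Gb, Bb); Fb4 is not a chord tone.
It is approached by step up from Eb4 and left by step down to Eb4.
Step away and step back to the same note — a neighbor tone (upper neighbor).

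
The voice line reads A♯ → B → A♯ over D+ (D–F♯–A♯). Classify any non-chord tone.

B is a neighbor tone.

The harmony at that moment is D augmented triad (D, F♯, A♯); B is not a chord tone.
It is approached by step up from A♯ and left by step down to A♯.
Step away and step back to the same note — a neighbor tone (upper neighbor).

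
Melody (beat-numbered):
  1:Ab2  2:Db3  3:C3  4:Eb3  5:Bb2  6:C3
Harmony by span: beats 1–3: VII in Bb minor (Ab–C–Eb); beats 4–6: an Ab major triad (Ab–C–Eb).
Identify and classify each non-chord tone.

Db3 (beat 2) — appoggiatura; Bb2 (beat 5) — appoggiatura.

The harmony at that moment is Ab major triad (Ab, C, Eb); Db3 is not a chord tone.
It is approached by leap up from Ab2 and left by step down to C3.
Leap in, step out — an appoggiatura.
The harmony at that moment is Ab major triad (Ab, C, Eb); Bb2 is not a chord tone.
It is approached by leap down from Eb3 and left by step up to C3.
Leap in, step out — an appoggiatura.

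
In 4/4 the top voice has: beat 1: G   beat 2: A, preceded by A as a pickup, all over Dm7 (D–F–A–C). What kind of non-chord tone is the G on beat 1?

The harmony at that moment is D minor seventh chord (D, F, A, C); G is not a chord tone.
It is approached by step down from A and left by step up to A.
Step away and step back to the same note — a neighbor tone (lower neighbor).

Lower neighbor tone.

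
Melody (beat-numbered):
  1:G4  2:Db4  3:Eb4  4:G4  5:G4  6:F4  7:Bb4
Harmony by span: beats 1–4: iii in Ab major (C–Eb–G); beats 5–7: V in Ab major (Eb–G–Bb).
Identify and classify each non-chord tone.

The harmony at that moment is C minor triad (C, Eb, G); Db4 is not a chord tone.
It is approached by leap down from G4 and left by step up to Eb4.
Leap in, step out — an appoggiatura.
The harmony at that moment is Eb major triad (Eb, G, Bb); F4 is not a chord tone.
It is approached by step down from G4 and left by leap up to Bb4.
Step in, leap out — an escape tone.

Db4 (beat 2) — appoggiatura; F4 (beat 6) — escape tone.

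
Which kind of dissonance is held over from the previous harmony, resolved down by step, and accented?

Approach: by preparation — the pitch is first a chord tone, then held (tied or repeated) while the harmony changes under it. Departure: down by step. Metric position: strong.
A prepared dissonance that resolves downward by step — a suspension. (The same figure resolving upward would be a retardation.)

Suspension.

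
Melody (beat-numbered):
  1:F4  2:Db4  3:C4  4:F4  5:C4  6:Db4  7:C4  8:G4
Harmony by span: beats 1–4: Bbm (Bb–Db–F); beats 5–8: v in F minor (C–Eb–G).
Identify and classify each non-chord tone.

C4 (beat 3) — escape tone; Db4 (beat 6) — neighbor tone.

The harmony at that moment is Bb minor triad (Bb, Db, F); C4 is not a chord tone.
It is approached by step down from Db4 and left by leap up to F4.
Step in, leap out — an escape tone.
The harmony at that moment is C minor triad (C, Eb, G); Db4 is not a chord tone.
It is approached by step up from C4 and left by step down to C4.
Step away and step back to the same note — a neighbor tone (upper neighbor).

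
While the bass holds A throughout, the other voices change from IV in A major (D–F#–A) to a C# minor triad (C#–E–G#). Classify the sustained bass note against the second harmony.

Pedal tone (pedal point).

The harmony at that moment is C# minor triad (C#, E, G#); A is not a chord tone.
It is held over (the same pitch as the preceding A) and then sustained as the same pitch into the next harmony.
Sustained through a change of harmony — a pedal tone.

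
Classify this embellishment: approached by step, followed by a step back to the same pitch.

Neighbor tone.

Approach: by step. Departure: by step in the opposite direction, back to the starting pitch.
Stepwise on both sides but reversing to return to the same chord tone — a neighbor tone. (Had it continued onward in the same direction it would be a passing tone instead.)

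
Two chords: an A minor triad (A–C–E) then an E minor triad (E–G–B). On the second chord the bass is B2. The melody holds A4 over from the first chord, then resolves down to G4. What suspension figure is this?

7–6 suspension.

At the second chord the bass is B2. The suspended A4 lies a seventh above the bass; after resolving down by step to G4, the interval above the bass becomes a sixth.
Suspension figures are named by those two intervals: 7–6.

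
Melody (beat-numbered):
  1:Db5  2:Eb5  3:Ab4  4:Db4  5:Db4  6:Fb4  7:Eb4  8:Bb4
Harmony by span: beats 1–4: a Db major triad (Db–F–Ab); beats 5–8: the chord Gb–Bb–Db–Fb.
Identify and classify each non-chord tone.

Eb5 (beat 2) — escape tone; Eb4 (beat 7) — escape tone.

The harmony at that moment is Db major triad (Db, F, Ab); Eb5 is not a chord tone.
It is approached by step up from Db5 and left by leap down to Ab4.
Step in, leap out — an escape tone.
The harmony at that moment is Gb dominant seventh chord (Gb, Bb, Db, Fb); Eb4 is not a chord tone.
It is approached by step down from Fb4 and left by leap up to Bb4.
Step in, leap out — an escape tone.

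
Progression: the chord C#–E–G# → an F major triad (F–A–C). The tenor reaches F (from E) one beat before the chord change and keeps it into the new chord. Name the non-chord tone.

F is an anticipation.

The harmony at that moment is C# minor triad (C#, E, G#); F is not a chord tone.
It is approached by step up from E and then sustained as the same pitch into the next harmony.
Arriving early and becoming a chord tone when the harmony changes — an anticipation.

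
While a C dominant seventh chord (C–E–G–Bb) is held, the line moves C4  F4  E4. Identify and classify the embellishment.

F4 is an appoggiatura.

The harmony at that moment is C dominant seventh chord (C, E, G, Bb); F4 is not a chord tone.
It is approached by leap up from C4 and left by step down to E4.
Leap in, step out — an appoggiatura.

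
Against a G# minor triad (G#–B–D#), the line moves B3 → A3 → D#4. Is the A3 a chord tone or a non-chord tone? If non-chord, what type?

Non-chord tone — an escape tone.

The harmony at that moment is G# minor triad (G#, B, D#); A3 is not a chord tone.
It is approached by step down from B3 and left by leap up to D#4.
Step in, leap out — an escape tone.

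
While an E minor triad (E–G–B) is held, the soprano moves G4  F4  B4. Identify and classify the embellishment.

The harmony at that moment is E minor triad (E, G, B); F4 is not a chord tone.
It is approached by step down from G4 and left by leap up to B4.
Step in, leap out — an escape tone.

F4 is an escape tone.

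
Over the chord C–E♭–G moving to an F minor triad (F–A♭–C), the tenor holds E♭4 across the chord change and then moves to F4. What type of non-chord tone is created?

The harmony at that moment is F minor triad (F, A♭, C); E♭4 is not a chord tone.
It is held over (the same pitch as the preceding E♭4) and left by step up to F4.
Held over from the previous chord and resolving up by step — a retardation.

E♭4 is a retardation.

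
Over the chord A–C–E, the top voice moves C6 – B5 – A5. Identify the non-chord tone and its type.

B5 is a passing tone.

The harmony at that moment is A minor triad (A, C, E); B5 is not a chord tone.
It is approached by step down from C6 and left by step down to A5.
Step in, step out in the same direction — a passing tone.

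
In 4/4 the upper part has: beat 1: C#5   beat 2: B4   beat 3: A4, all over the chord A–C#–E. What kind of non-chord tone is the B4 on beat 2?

Passing tone.

The harmony at that moment is A major triad (A, C#, E); B4 is not a chord tone.
It is approached by step down from C#5 and left by step down to A4.
Step in, step out in the same direction — a passing tone.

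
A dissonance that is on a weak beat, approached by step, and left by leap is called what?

Approach: by step. Departure: by leap. Metric position: weak.
Step in, leap out, from a weak position — an escape tone (échappée). (It is the mirror image of the appoggiatura, which leaps in and steps out on a strong beat.)

Escape tone.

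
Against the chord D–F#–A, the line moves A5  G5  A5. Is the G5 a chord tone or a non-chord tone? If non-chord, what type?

The harmony at that moment is D major triad (D, F#, A); G5 is not a chord tone.
It is approached by step down from A5 and left by step up to A5.
Step away and step back to the same note — a neighbor tone (lower neighbor).

Non-chord tone — a neighbor tone.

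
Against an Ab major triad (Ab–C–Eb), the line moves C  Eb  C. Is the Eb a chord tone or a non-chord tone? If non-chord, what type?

Chord tone (the fifth of Ab major triad).

Ab major triad contains Ab, C, Eb; Eb is the fifth, so it is a chord tone.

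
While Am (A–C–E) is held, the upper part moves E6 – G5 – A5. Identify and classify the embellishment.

The harmony at that moment is A minor triad (A, C, E); G5 is not a chord tone.
It is approached by leap down from E6 and left by step up to A5.
Leap in, step out — an appoggiatura.

G5 is an appoggiatura.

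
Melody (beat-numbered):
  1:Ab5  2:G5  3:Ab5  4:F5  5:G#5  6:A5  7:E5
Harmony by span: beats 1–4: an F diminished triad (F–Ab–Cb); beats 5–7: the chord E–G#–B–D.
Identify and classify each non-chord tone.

G5 (beat 2) — neighbor tone; A5 (beat 6) — escape tone.

The harmony at that moment is F diminished triad (F, Ab, Cb); G5 is not a chord tone.
It is approached by step down from Ab5 and left by step up to Ab5.
Step away and step back to the same note — a neighbor tone (lower neighbor).
The harmony at that moment is E dominant seventh chord (E, G#, B, D); A5 is not a chord tone.
It is approached by step up from G#5 and left by leap down to E5.
Step in, leap out — an escape tone.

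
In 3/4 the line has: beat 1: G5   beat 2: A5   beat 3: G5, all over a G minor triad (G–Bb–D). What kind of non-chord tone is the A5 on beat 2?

The harmony at that moment is G minor triad (G, Bb, D); A5 is not a chord tone.
It is approached by step up from G5 and left by step down to G5.
Step away and step back to the same note — a neighbor tone (upper neighbor).

Upper neighbor tone.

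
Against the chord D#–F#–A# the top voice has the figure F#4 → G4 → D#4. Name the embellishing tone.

G4 is an escape tone.

The harmony at that moment is D# minor triad (D#, F#, A#); G4 is not a chord tone.
It is approached by step up from F#4 and left by leap down to D#4.
Step in, leap out — an escape tone.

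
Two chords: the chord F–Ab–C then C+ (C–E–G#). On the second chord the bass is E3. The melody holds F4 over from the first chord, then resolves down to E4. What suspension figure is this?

At the second chord the bass is E3. The suspended F4 lies a ninth above the bass; after resolving down by step to E4, the interval above the bass becomes an octave.
Suspension figures are named by those two intervals: 9–8.

9–8 suspension.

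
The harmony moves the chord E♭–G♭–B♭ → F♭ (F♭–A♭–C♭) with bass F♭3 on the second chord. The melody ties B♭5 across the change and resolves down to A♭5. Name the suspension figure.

At the second chord the bass is F♭3. The suspended B♭5 lies a fourth above the bass; after resolving down by step to A♭5, the interval above the bass becomes a third.
Suspension figures are named by those two intervals: 4–3.

4–3 suspension.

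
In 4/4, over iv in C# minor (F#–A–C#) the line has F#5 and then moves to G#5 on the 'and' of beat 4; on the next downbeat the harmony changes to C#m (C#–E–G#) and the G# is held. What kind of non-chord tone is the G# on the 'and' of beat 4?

The harmony at that moment is F# minor triad (F#, A, C#); G#5 is not a chord tone.
It is approached by step up from F#5 and then sustained as the same pitch into the next harmony.
Arriving early and becoming a chord tone when the harmony changes — an anticipation.

Anticipation.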